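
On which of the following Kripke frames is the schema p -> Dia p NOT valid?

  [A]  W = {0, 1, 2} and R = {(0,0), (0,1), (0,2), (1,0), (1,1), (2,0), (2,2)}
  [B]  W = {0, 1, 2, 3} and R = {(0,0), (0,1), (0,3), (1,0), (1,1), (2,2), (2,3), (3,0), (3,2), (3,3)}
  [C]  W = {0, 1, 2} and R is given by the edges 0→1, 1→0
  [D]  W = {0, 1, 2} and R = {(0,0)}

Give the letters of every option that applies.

C, D

The schema p -> Dia p is the dual of axiom T; it is valid on a frame iff R is reflexive.
(A) R is reflexive (each world relates to itself), so the schema is valid here.
(B) R is reflexive (each world relates to itself), so the schema is valid here.
(C) R is not reflexive (not 0 R 0), so the schema fails here.
(D) R is not reflexive (not 1 R 1), so the schema fails here.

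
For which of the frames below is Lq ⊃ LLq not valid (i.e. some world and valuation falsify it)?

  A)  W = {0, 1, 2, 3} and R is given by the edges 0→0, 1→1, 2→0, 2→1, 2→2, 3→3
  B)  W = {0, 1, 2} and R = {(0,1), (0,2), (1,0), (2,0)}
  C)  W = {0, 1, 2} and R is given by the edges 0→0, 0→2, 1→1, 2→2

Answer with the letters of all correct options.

B

The schema Lq ⊃ LLq is axiom 4; it is valid on a frame iff R is transitive.
(A) R is transitive (R is closed under composition), so the schema is valid here.
(B) R is not transitive (0 R 1 and 1 R 0 but not 0 R 0), so the schema fails here.
(C) R is transitive (R is closed under composition), so the schema is valid here.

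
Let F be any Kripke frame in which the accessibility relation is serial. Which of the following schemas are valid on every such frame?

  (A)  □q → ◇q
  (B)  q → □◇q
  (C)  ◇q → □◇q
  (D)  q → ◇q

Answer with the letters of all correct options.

(A) □q → ◇q is axiom D, which corresponds to seriality. Every such R is serial — valid.
(B) axiom B: valid iff R is symmetric. Such an R need not be symmetric — not valid.
(C) ◇q → □◇q (axiom 5) characterises the euclidean frames. Such an R need not be euclidean — not valid.
(D) the dual of axiom T: valid iff R is reflexive. Such an R need not be reflexive — not valid.

A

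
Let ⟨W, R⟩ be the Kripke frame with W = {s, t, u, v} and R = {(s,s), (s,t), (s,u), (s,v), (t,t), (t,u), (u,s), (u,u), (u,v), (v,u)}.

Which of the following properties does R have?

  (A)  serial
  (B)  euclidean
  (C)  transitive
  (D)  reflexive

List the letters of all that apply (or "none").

A

(A) serial: every world has an R-successor.
(B) not euclidean: s R t and s R s but not t R s.
(C) not transitive: t R u and u R s but not t R s.
(D) not reflexive: not v R v.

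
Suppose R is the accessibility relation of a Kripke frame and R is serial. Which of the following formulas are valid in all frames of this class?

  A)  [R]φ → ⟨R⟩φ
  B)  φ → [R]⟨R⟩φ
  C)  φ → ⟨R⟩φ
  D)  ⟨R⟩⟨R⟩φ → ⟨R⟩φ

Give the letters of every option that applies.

A

(A) [R]φ → ⟨R⟩φ is axiom D, which corresponds to seriality. Every such R is serial — valid.
(B) φ → [R]⟨R⟩φ is axiom B; it is valid on a frame exactly when R is symmetric. Such an R need not be symmetric, so not valid.
(C) φ → ⟨R⟩φ (the dual of axiom T) characterises the reflexive frames. Such an R need not be reflexive — not valid.
(D) ⟨R⟩⟨R⟩φ → ⟨R⟩φ is the dual of axiom 4; it is valid on a frame exactly when R is transitive. Such an R need not be transitive, so not valid.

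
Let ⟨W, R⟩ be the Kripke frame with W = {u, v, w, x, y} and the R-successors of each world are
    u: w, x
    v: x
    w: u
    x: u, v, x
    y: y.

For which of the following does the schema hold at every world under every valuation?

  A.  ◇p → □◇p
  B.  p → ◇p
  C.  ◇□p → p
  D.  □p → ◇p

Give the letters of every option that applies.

C, D

R is not reflexive: not u R u.
R is symmetric: every R-edge is matched by its reverse.
R is not euclidean: u R w and u R x but not w R x.
R is serial: every world has an R-successor.
(A) ◇p → □◇p is axiom 5; it is valid on a frame exactly when R is euclidean. R is not euclidean, so not valid.
(B) the dual of axiom T: valid iff R is reflexive. R is not reflexive — not valid.
(C) ◇□p → p is the dual of axiom B; it is valid on a frame exactly when R is symmetric. R is symmetric, so valid.
(D) □p → ◇p is axiom D, which corresponds to seriality. R is serial — valid.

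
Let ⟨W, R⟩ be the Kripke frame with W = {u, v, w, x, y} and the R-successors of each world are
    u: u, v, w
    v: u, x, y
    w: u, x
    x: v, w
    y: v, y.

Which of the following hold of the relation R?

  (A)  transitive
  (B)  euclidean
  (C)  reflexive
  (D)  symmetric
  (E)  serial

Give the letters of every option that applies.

D, E

(A) not transitive: u R v and v R x but not u R x.
(B) not euclidean: u R v and u R w but not v R w.
(C) not reflexive: not v R v.
(D) symmetric: every R-edge is matched by its reverse.
(E) serial: every world has an R-successor.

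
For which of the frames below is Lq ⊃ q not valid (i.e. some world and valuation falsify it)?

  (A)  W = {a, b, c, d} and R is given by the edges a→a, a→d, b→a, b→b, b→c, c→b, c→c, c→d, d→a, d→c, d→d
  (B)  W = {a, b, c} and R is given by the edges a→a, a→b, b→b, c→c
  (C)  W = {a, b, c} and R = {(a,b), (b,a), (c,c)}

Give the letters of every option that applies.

The schema Lq ⊃ q is axiom T; it is valid on a frame iff R is reflexive.
(A) R is reflexive (each world relates to itself), so the schema is valid here.
(B) R is reflexive (each world relates to itself), so the schema is valid here.
(C) R is not reflexive (not a R a), so the schema fails here.

C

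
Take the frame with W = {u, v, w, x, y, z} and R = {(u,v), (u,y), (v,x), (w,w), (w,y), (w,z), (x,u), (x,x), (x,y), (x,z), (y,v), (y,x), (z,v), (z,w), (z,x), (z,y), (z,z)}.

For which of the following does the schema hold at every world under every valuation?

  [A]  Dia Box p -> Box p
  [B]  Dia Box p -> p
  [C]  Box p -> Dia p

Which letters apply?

C

R is not symmetric: u R v but not v R u.
R is not euclidean: u R v and u R y but not v R y.
R is serial: every world has an R-successor.
(A) Dia Box p -> Box p (the dual of axiom 5) characterises the euclidean frames. R is not euclidean — not valid.
(B) the dual of axiom B: valid iff R is symmetric. R is not symmetric — not valid.
(C) Box p -> Dia p is axiom D; it is valid on a frame exactly when R is serial. R is serial, so valid.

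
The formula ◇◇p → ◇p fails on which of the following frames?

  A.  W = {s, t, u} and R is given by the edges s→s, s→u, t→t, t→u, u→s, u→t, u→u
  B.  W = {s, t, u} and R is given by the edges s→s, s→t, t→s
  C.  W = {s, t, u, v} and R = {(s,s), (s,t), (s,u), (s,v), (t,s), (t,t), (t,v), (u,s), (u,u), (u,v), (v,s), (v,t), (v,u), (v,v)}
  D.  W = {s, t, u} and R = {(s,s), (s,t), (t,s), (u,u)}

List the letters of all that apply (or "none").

The schema ◇◇p → ◇p is the dual of axiom 4; it is valid on a frame iff R is transitive.
(A) R is not transitive (s R u and u R t but not s R t), so the schema fails here.
(B) R is not transitive (t R s and s R t but not t R t), so the schema fails here.
(C) R is not transitive (t R s and s R u but not t R u), so the schema fails here.
(D) R is not transitive (t R s and s R t but not t R t), so the schema fails here.

A, B, C, D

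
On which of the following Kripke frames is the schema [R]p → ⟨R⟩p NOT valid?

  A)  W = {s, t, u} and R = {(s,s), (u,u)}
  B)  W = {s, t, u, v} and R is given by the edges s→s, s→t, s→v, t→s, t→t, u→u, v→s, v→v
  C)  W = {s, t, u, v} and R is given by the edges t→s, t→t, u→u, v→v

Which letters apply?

The schema [R]p → ⟨R⟩p is axiom D; it is valid on a frame iff R is serial.
(A) R is not serial (t has no R-successor), so the schema fails here.
(B) R is serial (every world has an R-successor), so the schema is valid here.
(C) R is not serial (s has no R-successor), so the schema fails here.

A, C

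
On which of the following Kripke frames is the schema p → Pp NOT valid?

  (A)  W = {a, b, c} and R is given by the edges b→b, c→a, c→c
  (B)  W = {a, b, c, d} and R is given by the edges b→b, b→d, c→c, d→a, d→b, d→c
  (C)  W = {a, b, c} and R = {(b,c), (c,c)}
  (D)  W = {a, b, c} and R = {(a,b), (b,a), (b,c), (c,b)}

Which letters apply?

The schema p → Pp is the dual of axiom T; it is valid on a frame iff R is reflexive.
(A) R is not reflexive (not a R a), so the schema fails here.
(B) R is not reflexive (not a R a), so the schema fails here.
(C) R is not reflexive (not a R a), so the schema fails here.
(D) R is not reflexive (not a R a), so the schema fails here.

A, B, C, D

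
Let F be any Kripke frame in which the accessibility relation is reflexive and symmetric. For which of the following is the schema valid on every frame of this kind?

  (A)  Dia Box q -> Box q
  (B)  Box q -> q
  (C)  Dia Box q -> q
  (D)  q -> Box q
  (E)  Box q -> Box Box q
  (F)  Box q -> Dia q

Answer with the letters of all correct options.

Reflexive relations are serial.
(A) Dia Box q -> Box q is the dual of axiom 5, which corresponds to the euclidean property. Such an R need not be euclidean — not valid.
(B) Box q -> q is axiom T, which corresponds to reflexivity. Every such R is reflexive — valid.
(C) Dia Box q -> q (the dual of axiom B) characterises the symmetric frames. Every such R is symmetric — valid.
(D) q -> Box q is valid only on frames where every R-edge is a self-loop. Such an R need not be a subset of the identity — not valid.
(E) Box q -> Box Box q is axiom 4, which corresponds to transitivity. Such an R need not be transitive — not valid.
(F) axiom D: valid iff R is serial. Every such R is serial — valid.

B, C, F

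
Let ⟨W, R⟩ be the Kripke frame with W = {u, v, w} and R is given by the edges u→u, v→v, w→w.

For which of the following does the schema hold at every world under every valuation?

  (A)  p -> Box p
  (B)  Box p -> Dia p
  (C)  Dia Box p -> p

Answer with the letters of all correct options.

R is symmetric: every R-edge is matched by its reverse.
R is serial: every world has an R-successor.
R is a subset of the identity: every R-edge is a self-loop.
(A) p -> Box p is valid only on frames where every R-edge is a self-loop. Here R ⊆ identity — valid.
(B) axiom D: valid iff R is serial. R is serial — valid.
(C) Dia Box p -> p is the dual of axiom B, which corresponds to symmetry. R is symmetric — valid.

A, B, C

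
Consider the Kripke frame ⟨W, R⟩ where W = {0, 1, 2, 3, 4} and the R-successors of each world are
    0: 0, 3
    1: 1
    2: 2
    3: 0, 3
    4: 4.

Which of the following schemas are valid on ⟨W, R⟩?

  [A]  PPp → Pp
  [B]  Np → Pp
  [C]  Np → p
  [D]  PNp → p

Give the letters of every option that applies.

R is reflexive: each world relates to itself.
R is symmetric: every R-edge is matched by its reverse.
R is transitive: R is closed under composition.
R is serial: every world has an R-successor.
(A) PPp → Pp (the dual of axiom 4) characterises the transitive frames. R is transitive — valid.
(B) Np → Pp is axiom D; it is valid on a frame exactly when R is serial. R is serial, so valid.
(C) Np → p is axiom T; it is valid on a frame exactly when R is reflexive. R is reflexive, so valid.
(D) PNp → p is the dual of axiom B, which corresponds to symmetry. R is symmetric — valid.

A, B, C, D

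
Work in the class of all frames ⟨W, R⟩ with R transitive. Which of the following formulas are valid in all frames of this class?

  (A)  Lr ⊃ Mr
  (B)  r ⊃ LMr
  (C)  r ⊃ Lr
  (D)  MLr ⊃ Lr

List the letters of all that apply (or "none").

(A) Lr ⊃ Mr is axiom D, which corresponds to seriality. Such an R need not be serial — not valid.
(B) r ⊃ LMr is axiom B; it is valid on a frame exactly when R is symmetric. Such an R need not be symmetric, so not valid.
(C) r ⊃ Lr (equivalent to ◇p→p) corresponds to R being a subset of the identity. Such an R need not be a subset of the identity, so not valid.
(D) MLr ⊃ Lr (the dual of axiom 5) characterises the euclidean frames. Such an R need not be euclidean — not valid.

none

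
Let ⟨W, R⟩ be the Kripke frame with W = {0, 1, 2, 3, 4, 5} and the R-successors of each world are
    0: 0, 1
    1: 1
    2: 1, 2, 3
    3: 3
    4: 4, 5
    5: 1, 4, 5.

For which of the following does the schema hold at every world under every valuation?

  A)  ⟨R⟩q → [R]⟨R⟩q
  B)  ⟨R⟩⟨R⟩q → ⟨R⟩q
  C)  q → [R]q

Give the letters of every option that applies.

R is not transitive: 4 R 5 and 5 R 1 but not 4 R 1.
R is not euclidean: 0 R 1 and 0 R 0 but not 1 R 0.
R is not a subset of the identity: 0 R 1 with 0 ≠ 1.
(A) ⟨R⟩q → [R]⟨R⟩q is axiom 5; it is valid on a frame exactly when R is euclidean. R is not euclidean, so not valid.
(B) ⟨R⟩⟨R⟩q → ⟨R⟩q is the dual of axiom 4; it is valid on a frame exactly when R is transitive. R is not transitive, so not valid.
(C) q → [R]q (equivalent to ◇p→p) corresponds to R being a subset of the identity. Here R ⊄ identity, so not valid.

none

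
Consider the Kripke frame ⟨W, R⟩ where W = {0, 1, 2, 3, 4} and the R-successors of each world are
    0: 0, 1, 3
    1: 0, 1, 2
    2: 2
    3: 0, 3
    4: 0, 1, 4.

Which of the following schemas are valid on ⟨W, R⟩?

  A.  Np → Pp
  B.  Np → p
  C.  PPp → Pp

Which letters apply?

R is reflexive: each world relates to itself.
R is not transitive: 0 R 1 and 1 R 2 but not 0 R 2.
R is serial: every world has an R-successor.
(A) axiom D: valid iff R is serial. R is serial — valid.
(B) axiom T: valid iff R is reflexive. R is reflexive — valid.
(C) PPp → Pp (the dual of axiom 4) characterises the transitive frames. R is not transitive — not valid.

A, B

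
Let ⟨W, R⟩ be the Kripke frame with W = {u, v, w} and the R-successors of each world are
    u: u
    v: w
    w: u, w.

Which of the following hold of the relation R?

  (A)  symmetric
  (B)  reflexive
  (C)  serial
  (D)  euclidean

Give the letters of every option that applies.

(A) not symmetric: v R w but not w R v.
(B) not reflexive: not v R v.
(C) serial: every world has an R-successor.
(D) not euclidean: w R u and w R w but not u R w.

C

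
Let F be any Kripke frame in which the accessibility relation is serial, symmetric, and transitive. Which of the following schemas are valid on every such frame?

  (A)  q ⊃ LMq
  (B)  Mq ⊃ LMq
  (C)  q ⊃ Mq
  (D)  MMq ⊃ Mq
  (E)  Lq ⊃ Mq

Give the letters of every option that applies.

A serial symmetric transitive relation is reflexive (take any v with uRv; symmetry gives vRu and transitivity gives uRu), hence an equivalence relation.
(A) q ⊃ LMq is axiom B, which corresponds to symmetry. Every such R is symmetric — valid.
(B) Mq ⊃ LMq is axiom 5, which corresponds to the euclidean property. Every such R is euclidean — valid.
(C) the dual of axiom T: valid iff R is reflexive. Every such R is reflexive — valid.
(D) the dual of axiom 4: valid iff R is transitive. Every such R is transitive — valid.
(E) Lq ⊃ Mq is axiom D, which corresponds to seriality. Every such R is serial — valid.

A, B, C, D, E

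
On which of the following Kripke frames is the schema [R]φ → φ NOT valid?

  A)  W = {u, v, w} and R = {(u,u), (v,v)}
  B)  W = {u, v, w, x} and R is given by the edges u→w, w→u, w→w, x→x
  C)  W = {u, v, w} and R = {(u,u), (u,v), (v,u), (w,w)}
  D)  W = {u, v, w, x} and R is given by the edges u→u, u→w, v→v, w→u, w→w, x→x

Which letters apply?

A, B, C

The schema [R]φ → φ is axiom T; it is valid on a frame iff R is reflexive.
(A) R is not reflexive (not w R w), so the schema fails here.
(B) R is not reflexive (not u R u), so the schema fails here.
(C) R is not reflexive (not v R v), so the schema fails here.
(D) R is reflexive (each world relates to itself), so the schema is valid here.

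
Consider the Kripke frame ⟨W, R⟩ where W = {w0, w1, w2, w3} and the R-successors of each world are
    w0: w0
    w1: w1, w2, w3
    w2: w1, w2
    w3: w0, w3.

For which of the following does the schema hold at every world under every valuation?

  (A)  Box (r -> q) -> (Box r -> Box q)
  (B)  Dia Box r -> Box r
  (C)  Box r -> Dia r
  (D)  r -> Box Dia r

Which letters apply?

R is not symmetric: w1 R w3 but not w3 R w1.
R is not euclidean: w1 R w2 and w1 R w3 but not w2 R w3.
R is serial: every world has an R-successor.
(A) Box (r -> q) -> (Box r -> Box q) is axiom K, valid on every Kripke frame — valid.
(B) Dia Box r -> Box r (the dual of axiom 5) characterises the euclidean frames. R is not euclidean — not valid.
(C) axiom D: valid iff R is serial. R is serial — valid.
(D) r -> Box Dia r (axiom B) characterises the symmetric frames. R is not symmetric — not valid.

A, C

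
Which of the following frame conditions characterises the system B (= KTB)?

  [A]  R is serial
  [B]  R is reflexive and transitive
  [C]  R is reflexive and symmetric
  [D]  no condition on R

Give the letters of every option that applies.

C

(A) this class determines D, not B (= KTB).
(B) this class determines S4, not B (= KTB).
(C) B (= KTB) is sound and complete for exactly this class.
(D) this class determines K, not B (= KTB).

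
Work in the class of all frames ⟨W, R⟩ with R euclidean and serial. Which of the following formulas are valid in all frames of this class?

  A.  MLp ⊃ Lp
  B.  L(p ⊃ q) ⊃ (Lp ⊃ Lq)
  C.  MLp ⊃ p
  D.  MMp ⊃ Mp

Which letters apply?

A, B

(A) MLp ⊃ Lp is the dual of axiom 5, which corresponds to the euclidean property. Every such R is euclidean — valid.
(B) L(p ⊃ q) ⊃ (Lp ⊃ Lq) is axiom K, valid on every Kripke frame — valid.
(C) MLp ⊃ p is the dual of axiom B; it is valid on a frame exactly when R is symmetric. Such an R need not be symmetric, so not valid.
(D) the dual of axiom 4: valid iff R is transitive. Such an R need not be transitive — not valid.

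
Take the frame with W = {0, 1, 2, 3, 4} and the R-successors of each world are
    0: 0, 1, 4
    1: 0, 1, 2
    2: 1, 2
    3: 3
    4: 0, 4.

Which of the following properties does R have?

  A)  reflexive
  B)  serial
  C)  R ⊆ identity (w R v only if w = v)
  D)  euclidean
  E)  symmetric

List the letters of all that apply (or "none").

(A) reflexive: each world relates to itself.
(B) serial: every world has an R-successor.
(C) not ⊆ identity: 0 R 1 with 0 ≠ 1.
(D) not euclidean: 0 R 1 and 0 R 4 but not 1 R 4.
(E) symmetric: every R-edge is matched by its reverse.

A, B, E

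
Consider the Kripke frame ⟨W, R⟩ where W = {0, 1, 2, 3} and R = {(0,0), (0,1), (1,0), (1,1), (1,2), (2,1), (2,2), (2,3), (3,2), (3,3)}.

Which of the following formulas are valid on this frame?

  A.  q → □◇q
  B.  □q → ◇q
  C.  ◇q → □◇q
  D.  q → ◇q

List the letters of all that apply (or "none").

R is reflexive: each world relates to itself.
R is symmetric: every R-edge is matched by its reverse.
R is not euclidean: 1 R 0 and 1 R 2 but not 0 R 2.
R is serial: every world has an R-successor.
(A) q → □◇q is axiom B, which corresponds to symmetry. R is symmetric — valid.
(B) axiom D: valid iff R is serial. R is serial — valid.
(C) axiom 5: valid iff R is euclidean. R is not euclidean — not valid.
(D) q → ◇q is the dual of axiom T, which corresponds to reflexivity. R is reflexive — valid.

A, B, D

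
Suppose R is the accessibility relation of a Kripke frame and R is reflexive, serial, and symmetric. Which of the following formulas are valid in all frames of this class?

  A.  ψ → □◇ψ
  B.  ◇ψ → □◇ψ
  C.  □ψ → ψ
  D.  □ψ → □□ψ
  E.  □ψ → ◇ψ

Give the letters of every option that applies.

(A) ψ → □◇ψ is axiom B; it is valid on a frame exactly when R is symmetric. Every such R is symmetric, so valid.
(B) ◇ψ → □◇ψ is axiom 5; it is valid on a frame exactly when R is euclidean. Such an R need not be euclidean, so not valid.
(C) □ψ → ψ (axiom T) characterises the reflexive frames. Every such R is reflexive — valid.
(D) □ψ → □□ψ is axiom 4, which corresponds to transitivity. Such an R need not be transitive — not valid.
(E) □ψ → ◇ψ is axiom D, which corresponds to seriality. Every such R is serial — valid.

A, C, E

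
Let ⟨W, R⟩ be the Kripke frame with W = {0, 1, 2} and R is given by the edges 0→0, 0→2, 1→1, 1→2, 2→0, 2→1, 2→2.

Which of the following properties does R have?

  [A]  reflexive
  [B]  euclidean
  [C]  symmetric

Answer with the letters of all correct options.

A, C

(A) reflexive: each world relates to itself.
(B) not euclidean: 2 R 0 and 2 R 1 but not 0 R 1.
(C) symmetric: every R-edge is matched by its reverse.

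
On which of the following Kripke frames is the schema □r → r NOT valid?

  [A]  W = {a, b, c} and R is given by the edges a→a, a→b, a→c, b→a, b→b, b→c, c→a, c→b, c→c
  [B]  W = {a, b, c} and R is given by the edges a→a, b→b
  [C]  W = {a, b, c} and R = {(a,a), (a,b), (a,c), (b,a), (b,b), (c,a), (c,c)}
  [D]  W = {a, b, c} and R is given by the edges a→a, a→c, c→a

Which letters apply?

B, D

The schema □r → r is axiom T; it is valid on a frame iff R is reflexive.
(A) R is reflexive (each world relates to itself), so the schema is valid here.
(B) R is not reflexive (not c R c), so the schema fails here.
(C) R is reflexive (each world relates to itself), so the schema is valid here.
(D) R is not reflexive (not b R b), so the schema fails here.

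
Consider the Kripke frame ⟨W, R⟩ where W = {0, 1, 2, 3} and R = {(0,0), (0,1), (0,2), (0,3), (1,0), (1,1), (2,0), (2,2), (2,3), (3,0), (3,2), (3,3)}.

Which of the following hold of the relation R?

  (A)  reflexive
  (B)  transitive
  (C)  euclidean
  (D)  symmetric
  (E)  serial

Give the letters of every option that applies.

(A) reflexive: each world relates to itself.
(B) not transitive: 1 R 0 and 0 R 2 but not 1 R 2.
(C) not euclidean: 0 R 1 and 0 R 2 but not 1 R 2.
(D) symmetric: every R-edge is matched by its reverse.
(E) serial: every world has an R-successor.

A, D, E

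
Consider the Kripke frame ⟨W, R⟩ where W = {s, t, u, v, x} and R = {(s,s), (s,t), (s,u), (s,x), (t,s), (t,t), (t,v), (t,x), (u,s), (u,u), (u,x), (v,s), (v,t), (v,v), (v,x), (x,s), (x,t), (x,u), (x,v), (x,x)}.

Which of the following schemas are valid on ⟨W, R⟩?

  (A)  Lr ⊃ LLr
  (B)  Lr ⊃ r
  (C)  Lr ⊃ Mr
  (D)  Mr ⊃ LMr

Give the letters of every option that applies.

B, C

R is reflexive: each world relates to itself.
R is not transitive: s R t and t R v but not s R v.
R is not euclidean: s R t and s R u but not t R u.
R is serial: every world has an R-successor.
(A) Lr ⊃ LLr is axiom 4; it is valid on a frame exactly when R is transitive. R is not transitive, so not valid.
(B) Lr ⊃ r (axiom T) characterises the reflexive frames. R is reflexive — valid.
(C) Lr ⊃ Mr is axiom D; it is valid on a frame exactly when R is serial. R is serial, so valid.
(D) axiom 5: valid iff R is euclidean. R is not euclidean — not valid.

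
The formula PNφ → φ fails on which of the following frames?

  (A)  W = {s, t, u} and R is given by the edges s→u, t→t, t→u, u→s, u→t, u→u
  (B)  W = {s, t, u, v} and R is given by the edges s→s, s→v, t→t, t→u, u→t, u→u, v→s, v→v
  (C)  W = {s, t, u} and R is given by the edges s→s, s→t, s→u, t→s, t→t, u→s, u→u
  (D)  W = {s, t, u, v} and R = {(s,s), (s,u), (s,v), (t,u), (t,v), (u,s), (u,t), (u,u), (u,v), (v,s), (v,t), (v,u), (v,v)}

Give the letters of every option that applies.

none

The schema PNφ → φ is the dual of axiom B; it is valid on a frame iff R is symmetric.
(A) R is symmetric (every R-edge is matched by its reverse), so the schema is valid here.
(B) R is symmetric (every R-edge is matched by its reverse), so the schema is valid here.
(C) R is symmetric (every R-edge is matched by its reverse), so the schema is valid here.
(D) R is symmetric (every R-edge is matched by its reverse), so the schema is valid here.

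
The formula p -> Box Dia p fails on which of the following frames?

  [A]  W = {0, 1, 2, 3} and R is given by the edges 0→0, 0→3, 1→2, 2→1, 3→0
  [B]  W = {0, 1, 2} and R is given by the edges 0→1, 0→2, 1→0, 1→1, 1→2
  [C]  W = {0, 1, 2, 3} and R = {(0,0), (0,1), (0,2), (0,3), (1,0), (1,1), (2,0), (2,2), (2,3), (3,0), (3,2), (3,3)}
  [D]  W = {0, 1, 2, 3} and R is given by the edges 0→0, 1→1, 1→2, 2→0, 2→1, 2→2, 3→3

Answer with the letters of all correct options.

B, D

The schema p -> Box Dia p is axiom B; it is valid on a frame iff R is symmetric.
(A) R is symmetric (every R-edge is matched by its reverse), so the schema is valid here.
(B) R is not symmetric (0 R 2 but not 2 R 0), so the schema fails here.
(C) R is symmetric (every R-edge is matched by its reverse), so the schema is valid here.
(D) R is not symmetric (2 R 0 but not 0 R 2), so the schema fails here.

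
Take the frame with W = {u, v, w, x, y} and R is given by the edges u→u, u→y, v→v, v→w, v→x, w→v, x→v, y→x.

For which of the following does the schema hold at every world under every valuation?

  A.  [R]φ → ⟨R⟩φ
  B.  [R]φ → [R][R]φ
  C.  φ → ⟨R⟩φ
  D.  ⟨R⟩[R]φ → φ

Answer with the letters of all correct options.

R is not reflexive: not w R w.
R is not symmetric: u R y but not y R u.
R is not transitive: u R y and y R x but not u R x.
R is serial: every world has an R-successor.
(A) [R]φ → ⟨R⟩φ is axiom D, which corresponds to seriality. R is serial — valid.
(B) axiom 4: valid iff R is transitive. R is not transitive — not valid.
(C) φ → ⟨R⟩φ (the dual of axiom T) characterises the reflexive frames. R is not reflexive — not valid.
(D) the dual of axiom B: valid iff R is symmetric. R is not symmetric — not valid.

A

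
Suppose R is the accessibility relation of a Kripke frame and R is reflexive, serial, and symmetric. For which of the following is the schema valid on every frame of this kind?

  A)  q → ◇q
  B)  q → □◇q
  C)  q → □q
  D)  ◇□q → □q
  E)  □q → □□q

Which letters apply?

(A) q → ◇q is the dual of axiom T; it is valid on a frame exactly when R is reflexive. Every such R is reflexive, so valid.
(B) axiom B: valid iff R is symmetric. Every such R is symmetric — valid.
(C) q → □q (equivalent to ◇p→p) corresponds to R being a subset of the identity. Such an R need not be a subset of the identity, so not valid.
(D) the dual of axiom 5: valid iff R is euclidean. Such an R need not be euclidean — not valid.
(E) □q → □□q is axiom 4, which corresponds to transitivity. Such an R need not be transitive — not valid.

A, B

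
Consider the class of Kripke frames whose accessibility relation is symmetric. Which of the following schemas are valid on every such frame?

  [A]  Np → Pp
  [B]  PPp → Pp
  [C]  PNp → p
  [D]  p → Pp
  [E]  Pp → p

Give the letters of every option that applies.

C

(A) axiom D: valid iff R is serial. Such an R need not be serial — not valid.
(B) the dual of axiom 4: valid iff R is transitive. Such an R need not be transitive — not valid.
(C) PNp → p is the dual of axiom B; it is valid on a frame exactly when R is symmetric. Every such R is symmetric, so valid.
(D) p → Pp is the dual of axiom T; it is valid on a frame exactly when R is reflexive. Such an R need not be reflexive, so not valid.
(E) Pp → p is valid only on frames where every R-edge is a self-loop. Such an R need not be a subset of the identity — not valid.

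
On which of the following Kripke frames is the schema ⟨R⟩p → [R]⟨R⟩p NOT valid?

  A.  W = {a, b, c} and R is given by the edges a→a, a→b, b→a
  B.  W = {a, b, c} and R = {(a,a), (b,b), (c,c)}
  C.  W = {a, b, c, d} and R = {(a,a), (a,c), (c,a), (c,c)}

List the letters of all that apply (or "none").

The schema ⟨R⟩p → [R]⟨R⟩p is axiom 5; it is valid on a frame iff R is euclidean.
(A) R is not euclidean (a R b and a R b but not b R b), so the schema fails here.
(B) R is euclidean (any two R-successors of the same world are R-related), so the schema is valid here.
(C) R is euclidean (any two R-successors of the same world are R-related), so the schema is valid here.

A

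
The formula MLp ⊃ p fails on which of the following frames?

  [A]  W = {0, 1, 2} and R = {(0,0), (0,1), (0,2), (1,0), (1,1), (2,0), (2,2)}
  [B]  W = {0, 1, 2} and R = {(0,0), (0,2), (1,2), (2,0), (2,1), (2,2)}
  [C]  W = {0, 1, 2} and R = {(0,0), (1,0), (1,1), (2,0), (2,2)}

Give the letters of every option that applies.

The schema MLp ⊃ p is the dual of axiom B; it is valid on a frame iff R is symmetric.
(A) R is symmetric (every R-edge is matched by its reverse), so the schema is valid here.
(B) R is symmetric (every R-edge is matched by its reverse), so the schema is valid here.
(C) R is not symmetric (1 R 0 but not 0 R 1), so the schema fails here.

C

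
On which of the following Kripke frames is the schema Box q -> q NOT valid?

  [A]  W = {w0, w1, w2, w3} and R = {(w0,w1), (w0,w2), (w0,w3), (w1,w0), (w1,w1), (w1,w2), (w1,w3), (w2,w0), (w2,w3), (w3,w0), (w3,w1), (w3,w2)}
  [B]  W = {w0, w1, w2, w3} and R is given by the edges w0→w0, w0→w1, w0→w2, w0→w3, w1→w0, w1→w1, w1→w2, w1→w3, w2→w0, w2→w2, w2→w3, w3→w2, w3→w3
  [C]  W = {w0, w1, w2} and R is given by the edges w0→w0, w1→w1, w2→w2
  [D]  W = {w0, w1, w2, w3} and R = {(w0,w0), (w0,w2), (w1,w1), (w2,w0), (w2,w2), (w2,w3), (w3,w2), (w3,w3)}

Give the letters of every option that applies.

A

The schema Box q -> q is axiom T; it is valid on a frame iff R is reflexive.
(A) R is not reflexive (not w0 R w0), so the schema fails here.
(B) R is reflexive (each world relates to itself), so the schema is valid here.
(C) R is reflexive (each world relates to itself), so the schema is valid here.
(D) R is reflexive (each world relates to itself), so the schema is valid here.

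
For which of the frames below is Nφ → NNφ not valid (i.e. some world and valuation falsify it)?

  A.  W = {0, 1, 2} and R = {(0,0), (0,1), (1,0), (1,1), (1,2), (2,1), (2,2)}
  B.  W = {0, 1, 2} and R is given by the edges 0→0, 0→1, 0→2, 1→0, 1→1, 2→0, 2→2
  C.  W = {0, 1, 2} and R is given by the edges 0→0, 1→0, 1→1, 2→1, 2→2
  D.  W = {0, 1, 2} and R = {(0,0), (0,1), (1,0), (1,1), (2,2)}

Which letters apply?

A, B, C

The schema Nφ → NNφ is axiom 4; it is valid on a frame iff R is transitive.
(A) R is not transitive (0 R 1 and 1 R 2 but not 0 R 2), so the schema fails here.
(B) R is not transitive (1 R 0 and 0 R 2 but not 1 R 2), so the schema fails here.
(C) R is not transitive (2 R 1 and 1 R 0 but not 2 R 0), so the schema fails here.
(D) R is transitive (R is closed under composition), so the schema is valid here.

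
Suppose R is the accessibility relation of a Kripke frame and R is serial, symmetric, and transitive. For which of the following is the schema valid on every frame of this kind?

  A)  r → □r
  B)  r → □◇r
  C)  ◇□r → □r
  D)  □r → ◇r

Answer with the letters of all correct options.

A serial symmetric transitive relation is reflexive (take any v with uRv; symmetry gives vRu and transitivity gives uRu), hence an equivalence relation.
(A) r → □r is equivalent to ◇p→p; it holds exactly when R ⊆ identity. Such an R need not be a subset of the identity — not valid.
(B) axiom B: valid iff R is symmetric. Every such R is symmetric — valid.
(C) ◇□r → □r is the dual of axiom 5, which corresponds to the euclidean property. Every such R is euclidean — valid.
(D) axiom D: valid iff R is serial. Every such R is serial — valid.

B, C, D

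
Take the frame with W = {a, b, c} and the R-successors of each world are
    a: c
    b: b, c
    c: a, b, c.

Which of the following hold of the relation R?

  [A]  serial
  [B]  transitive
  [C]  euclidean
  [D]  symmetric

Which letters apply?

(A) serial: every world has an R-successor.
(B) not transitive: a R c and c R a but not a R a.
(C) not euclidean: c R a and c R b but not a R b.
(D) symmetric: every R-edge is matched by its reverse.

A, D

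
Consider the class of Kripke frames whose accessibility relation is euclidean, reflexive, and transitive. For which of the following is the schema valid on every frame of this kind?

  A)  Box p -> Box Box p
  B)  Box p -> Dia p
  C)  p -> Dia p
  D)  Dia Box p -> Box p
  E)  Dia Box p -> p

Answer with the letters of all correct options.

A, B, C, D, E

A relation that is euclidean, reflexive, and transitive is also serial and symmetric.
(A) Box p -> Box Box p (axiom 4) characterises the transitive frames. Every such R is transitive — valid.
(B) Box p -> Dia p is axiom D; it is valid on a frame exactly when R is serial. Every such R is serial, so valid.
(C) p -> Dia p (the dual of axiom T) characterises the reflexive frames. Every such R is reflexive — valid.
(D) Dia Box p -> Box p is the dual of axiom 5; it is valid on a frame exactly when R is euclidean. Every such R is euclidean, so valid.
(E) the dual of axiom B: valid iff R is symmetric. Every such R is symmetric — valid.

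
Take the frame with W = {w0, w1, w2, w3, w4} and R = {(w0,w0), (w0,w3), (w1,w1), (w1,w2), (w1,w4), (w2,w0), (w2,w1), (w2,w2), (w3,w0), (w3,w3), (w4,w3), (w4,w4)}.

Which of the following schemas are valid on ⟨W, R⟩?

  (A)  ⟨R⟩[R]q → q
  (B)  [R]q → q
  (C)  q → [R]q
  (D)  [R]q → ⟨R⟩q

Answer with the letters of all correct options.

R is reflexive: each world relates to itself.
R is not symmetric: w1 R w4 but not w4 R w1.
R is serial: every world has an R-successor.
R is not a subset of the identity: w0 R w3 with w0 ≠ w3.
(A) the dual of axiom B: valid iff R is symmetric. R is not symmetric — not valid.
(B) [R]q → q (axiom T) characterises the reflexive frames. R is reflexive — valid.
(C) q → [R]q is equivalent to ◇p→p; it holds exactly when R ⊆ identity. Here R ⊄ identity — not valid.
(D) [R]q → ⟨R⟩q is axiom D, which corresponds to seriality. R is serial — valid.

B, D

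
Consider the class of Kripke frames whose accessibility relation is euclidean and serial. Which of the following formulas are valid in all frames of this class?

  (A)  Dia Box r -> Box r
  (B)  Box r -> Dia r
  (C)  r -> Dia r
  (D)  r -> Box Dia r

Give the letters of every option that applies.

A, B

(A) Dia Box r -> Box r is the dual of axiom 5, which corresponds to the euclidean property. Every such R is euclidean — valid.
(B) Box r -> Dia r (axiom D) characterises the serial frames. Every such R is serial — valid.
(C) r -> Dia r is the dual of axiom T; it is valid on a frame exactly when R is reflexive. Such an R need not be reflexive, so not valid.
(D) r -> Box Dia r is axiom B; it is valid on a frame exactly when R is symmetric. Such an R need not be symmetric, so not valid.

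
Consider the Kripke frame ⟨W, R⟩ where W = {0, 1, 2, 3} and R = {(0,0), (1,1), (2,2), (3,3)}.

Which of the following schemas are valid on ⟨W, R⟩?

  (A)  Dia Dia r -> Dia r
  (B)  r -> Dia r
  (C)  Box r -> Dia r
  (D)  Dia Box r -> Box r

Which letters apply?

A, B, C, D

R is reflexive: each world relates to itself.
R is transitive: R is closed under composition.
R is euclidean: any two R-successors of the same world are R-related.
R is serial: every world has an R-successor.
(A) Dia Dia r -> Dia r is the dual of axiom 4, which corresponds to transitivity. R is transitive — valid.
(B) r -> Dia r is the dual of axiom T; it is valid on a frame exactly when R is reflexive. R is reflexive, so valid.
(C) Box r -> Dia r (axiom D) characterises the serial frames. R is serial — valid.
(D) Dia Box r -> Box r (the dual of axiom 5) characterises the euclidean frames. R is euclidean — valid.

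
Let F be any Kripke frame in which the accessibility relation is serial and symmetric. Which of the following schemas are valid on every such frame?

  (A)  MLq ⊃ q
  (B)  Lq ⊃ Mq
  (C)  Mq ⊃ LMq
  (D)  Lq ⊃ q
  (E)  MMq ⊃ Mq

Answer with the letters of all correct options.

A, B

(A) MLq ⊃ q is the dual of axiom B, which corresponds to symmetry. Every such R is symmetric — valid.
(B) axiom D: valid iff R is serial. Every such R is serial — valid.
(C) Mq ⊃ LMq is axiom 5, which corresponds to the euclidean property. Such an R need not be euclidean — not valid.
(D) Lq ⊃ q (axiom T) characterises the reflexive frames. Such an R need not be reflexive — not valid.
(E) MMq ⊃ Mq (the dual of axiom 4) characterises the transitive frames. Such an R need not be transitive — not valid.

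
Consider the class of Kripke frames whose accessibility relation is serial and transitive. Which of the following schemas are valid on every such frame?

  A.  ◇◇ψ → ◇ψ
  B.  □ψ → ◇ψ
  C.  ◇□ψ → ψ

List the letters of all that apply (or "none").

A, B

(A) ◇◇ψ → ◇ψ (the dual of axiom 4) characterises the transitive frames. Every such R is transitive — valid.
(B) □ψ → ◇ψ is axiom D, which corresponds to seriality. Every such R is serial — valid.
(C) the dual of axiom B: valid iff R is symmetric. Such an R need not be symmetric — not valid.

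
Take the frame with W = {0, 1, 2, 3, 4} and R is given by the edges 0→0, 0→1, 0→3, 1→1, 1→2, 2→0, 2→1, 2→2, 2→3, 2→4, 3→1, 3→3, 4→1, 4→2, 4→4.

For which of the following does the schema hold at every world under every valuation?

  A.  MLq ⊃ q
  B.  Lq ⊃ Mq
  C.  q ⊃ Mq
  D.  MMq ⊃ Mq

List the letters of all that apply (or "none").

B, C

R is reflexive: each world relates to itself.
R is not symmetric: 0 R 1 but not 1 R 0.
R is not transitive: 0 R 1 and 1 R 2 but not 0 R 2.
R is serial: every world has an R-successor.
(A) the dual of axiom B: valid iff R is symmetric. R is not symmetric — not valid.
(B) Lq ⊃ Mq (axiom D) characterises the serial frames. R is serial — valid.
(C) the dual of axiom T: valid iff R is reflexive. R is reflexive — valid.
(D) MMq ⊃ Mq is the dual of axiom 4; it is valid on a frame exactly when R is transitive. R is not transitive, so not valid.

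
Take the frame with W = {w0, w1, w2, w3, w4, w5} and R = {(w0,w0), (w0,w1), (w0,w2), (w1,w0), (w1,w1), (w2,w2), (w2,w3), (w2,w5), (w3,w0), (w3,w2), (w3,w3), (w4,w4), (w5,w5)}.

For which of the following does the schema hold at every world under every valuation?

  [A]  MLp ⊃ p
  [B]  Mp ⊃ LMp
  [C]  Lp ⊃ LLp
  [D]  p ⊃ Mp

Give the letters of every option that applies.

D

R is reflexive: each world relates to itself.
R is not symmetric: w0 R w2 but not w2 R w0.
R is not transitive: w0 R w2 and w2 R w3 but not w0 R w3.
R is not euclidean: w0 R w1 and w0 R w2 but not w1 R w2.
(A) MLp ⊃ p is the dual of axiom B; it is valid on a frame exactly when R is symmetric. R is not symmetric, so not valid.
(B) Mp ⊃ LMp is axiom 5; it is valid on a frame exactly when R is euclidean. R is not euclidean, so not valid.
(C) Lp ⊃ LLp is axiom 4, which corresponds to transitivity. R is not transitive — not valid.
(D) p ⊃ Mp is the dual of axiom T; it is valid on a frame exactly when R is reflexive. R is reflexive, so valid.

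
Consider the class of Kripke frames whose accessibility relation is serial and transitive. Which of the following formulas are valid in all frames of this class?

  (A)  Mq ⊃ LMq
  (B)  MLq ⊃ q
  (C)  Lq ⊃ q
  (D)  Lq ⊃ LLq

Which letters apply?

(A) Mq ⊃ LMq (axiom 5) characterises the euclidean frames. Such an R need not be euclidean — not valid.
(B) MLq ⊃ q is the dual of axiom B; it is valid on a frame exactly when R is symmetric. Such an R need not be symmetric, so not valid.
(C) Lq ⊃ q (axiom T) characterises the reflexive frames. Such an R need not be reflexive — not valid.
(D) Lq ⊃ LLq (axiom 4) characterises the transitive frames. Every such R is transitive — valid.

D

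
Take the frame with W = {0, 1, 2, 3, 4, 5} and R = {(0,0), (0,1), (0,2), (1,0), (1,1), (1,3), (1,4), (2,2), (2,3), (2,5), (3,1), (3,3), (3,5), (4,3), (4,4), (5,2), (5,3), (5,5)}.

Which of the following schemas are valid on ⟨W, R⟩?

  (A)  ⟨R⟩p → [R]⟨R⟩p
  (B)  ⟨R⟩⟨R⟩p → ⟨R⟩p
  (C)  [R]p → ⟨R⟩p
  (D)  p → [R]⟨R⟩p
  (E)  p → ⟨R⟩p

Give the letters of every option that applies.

R is reflexive: each world relates to itself.
R is not symmetric: 0 R 2 but not 2 R 0.
R is not transitive: 0 R 1 and 1 R 3 but not 0 R 3.
R is not euclidean: 0 R 1 and 0 R 2 but not 1 R 2.
R is serial: every world has an R-successor.
(A) ⟨R⟩p → [R]⟨R⟩p (axiom 5) characterises the euclidean frames. R is not euclidean — not valid.
(B) ⟨R⟩⟨R⟩p → ⟨R⟩p is the dual of axiom 4, which corresponds to transitivity. R is not transitive — not valid.
(C) axiom D: valid iff R is serial. R is serial — valid.
(D) axiom B: valid iff R is symmetric. R is not symmetric — not valid.
(E) p → ⟨R⟩p is the dual of axiom T, which corresponds to reflexivity. R is reflexive — valid.

C, E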